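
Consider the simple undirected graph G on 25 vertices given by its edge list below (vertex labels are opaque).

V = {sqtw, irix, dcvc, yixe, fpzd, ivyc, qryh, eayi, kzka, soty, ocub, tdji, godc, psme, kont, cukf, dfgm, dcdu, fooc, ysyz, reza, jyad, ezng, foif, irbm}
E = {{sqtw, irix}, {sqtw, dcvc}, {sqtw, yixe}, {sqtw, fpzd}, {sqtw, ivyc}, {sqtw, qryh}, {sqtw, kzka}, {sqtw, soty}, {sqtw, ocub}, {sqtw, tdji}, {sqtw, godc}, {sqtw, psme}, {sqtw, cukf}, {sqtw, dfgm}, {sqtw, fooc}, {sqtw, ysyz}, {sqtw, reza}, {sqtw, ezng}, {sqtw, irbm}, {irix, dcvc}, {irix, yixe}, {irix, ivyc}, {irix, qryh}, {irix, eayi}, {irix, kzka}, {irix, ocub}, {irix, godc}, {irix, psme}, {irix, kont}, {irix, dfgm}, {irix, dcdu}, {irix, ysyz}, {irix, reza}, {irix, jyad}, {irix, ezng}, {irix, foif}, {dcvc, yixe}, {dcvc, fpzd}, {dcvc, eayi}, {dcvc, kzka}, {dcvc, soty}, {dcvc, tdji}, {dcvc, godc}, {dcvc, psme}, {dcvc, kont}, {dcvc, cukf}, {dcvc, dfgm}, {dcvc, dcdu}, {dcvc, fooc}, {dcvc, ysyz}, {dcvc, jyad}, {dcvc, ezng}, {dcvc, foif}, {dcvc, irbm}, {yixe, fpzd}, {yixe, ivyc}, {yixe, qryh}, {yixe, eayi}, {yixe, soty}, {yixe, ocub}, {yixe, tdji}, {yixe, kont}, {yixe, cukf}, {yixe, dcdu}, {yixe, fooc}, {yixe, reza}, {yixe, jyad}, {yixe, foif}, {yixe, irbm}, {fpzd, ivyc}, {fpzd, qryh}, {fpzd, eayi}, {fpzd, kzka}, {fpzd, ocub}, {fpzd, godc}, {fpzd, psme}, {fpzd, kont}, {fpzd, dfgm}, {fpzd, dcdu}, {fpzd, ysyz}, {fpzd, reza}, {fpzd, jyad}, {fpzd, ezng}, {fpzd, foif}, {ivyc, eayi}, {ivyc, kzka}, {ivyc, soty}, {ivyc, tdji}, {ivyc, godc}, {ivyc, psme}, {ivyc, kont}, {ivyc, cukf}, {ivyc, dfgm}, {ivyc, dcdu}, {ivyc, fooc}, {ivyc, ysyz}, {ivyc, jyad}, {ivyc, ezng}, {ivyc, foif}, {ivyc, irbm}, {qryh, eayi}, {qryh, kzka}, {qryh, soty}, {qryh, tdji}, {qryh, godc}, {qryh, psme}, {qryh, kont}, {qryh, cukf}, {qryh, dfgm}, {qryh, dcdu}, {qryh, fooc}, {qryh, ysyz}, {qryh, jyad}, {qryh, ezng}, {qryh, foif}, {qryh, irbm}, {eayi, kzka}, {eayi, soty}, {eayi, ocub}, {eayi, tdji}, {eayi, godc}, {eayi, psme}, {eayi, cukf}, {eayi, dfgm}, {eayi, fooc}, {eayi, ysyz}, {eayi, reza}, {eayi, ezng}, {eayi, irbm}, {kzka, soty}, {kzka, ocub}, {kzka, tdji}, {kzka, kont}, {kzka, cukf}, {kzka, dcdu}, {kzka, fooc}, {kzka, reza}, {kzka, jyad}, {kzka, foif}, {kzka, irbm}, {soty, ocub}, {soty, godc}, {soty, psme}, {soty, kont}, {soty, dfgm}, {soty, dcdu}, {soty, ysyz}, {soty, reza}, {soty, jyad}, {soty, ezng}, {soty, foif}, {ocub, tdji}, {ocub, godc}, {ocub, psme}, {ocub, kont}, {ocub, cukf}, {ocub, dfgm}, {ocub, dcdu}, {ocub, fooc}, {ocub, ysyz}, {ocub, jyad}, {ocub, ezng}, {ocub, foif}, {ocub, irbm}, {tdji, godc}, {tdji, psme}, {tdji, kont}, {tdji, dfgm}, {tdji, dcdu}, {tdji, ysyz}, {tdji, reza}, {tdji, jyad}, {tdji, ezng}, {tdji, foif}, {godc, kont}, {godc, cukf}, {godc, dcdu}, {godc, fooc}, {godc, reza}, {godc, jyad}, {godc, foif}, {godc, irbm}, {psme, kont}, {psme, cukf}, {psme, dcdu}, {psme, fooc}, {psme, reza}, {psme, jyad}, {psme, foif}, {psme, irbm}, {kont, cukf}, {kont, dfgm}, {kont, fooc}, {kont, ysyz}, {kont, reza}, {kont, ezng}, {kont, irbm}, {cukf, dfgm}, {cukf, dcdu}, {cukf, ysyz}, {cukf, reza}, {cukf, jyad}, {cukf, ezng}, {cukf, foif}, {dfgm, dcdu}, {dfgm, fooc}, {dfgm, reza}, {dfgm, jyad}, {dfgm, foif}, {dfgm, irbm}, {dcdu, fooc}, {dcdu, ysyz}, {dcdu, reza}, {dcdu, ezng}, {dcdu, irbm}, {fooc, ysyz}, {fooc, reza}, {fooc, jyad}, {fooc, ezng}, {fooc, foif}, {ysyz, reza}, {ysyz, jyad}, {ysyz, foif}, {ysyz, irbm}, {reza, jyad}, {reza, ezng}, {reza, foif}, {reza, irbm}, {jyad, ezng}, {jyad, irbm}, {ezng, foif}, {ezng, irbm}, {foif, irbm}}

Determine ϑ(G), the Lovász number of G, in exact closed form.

7

deg(kont) = 19; N(kont) = {irix, dcvc, yixe, fpzd, ivyc, qryh, kzka, soty, ocub, tdji, godc, psme, cukf, dfgm, fooc, ysyz, reza, ezng, irbm}.
Vertex dfgm has 18 neighbors: sqtw, irix, dcvc, fpzd, ivyc, qryh, eayi, soty, ocub, tdji, kont, cukf, dcdu, fooc, reza, jyad, foif, irbm.
N(ysyz) = {sqtw, irix, dcvc, fpzd, ivyc, qryh, eayi, soty, ocub, tdji, kont, cukf, dcdu, fooc, reza, jyad, foif, irbm}, |N(ysyz)| = 18.
N(godc) = {sqtw, irix, dcvc, fpzd, ivyc, qryh, eayi, soty, ocub, tdji, kont, cukf, dcdu, fooc, reza, jyad, foif, irbm}, |N(godc)| = 18.
Complete 4-partite, parts [7, 7, 6, 5]: perfect, ϑ = α = 7.
Numerically 7.00000.
7 ≤ 7 ≤ 7: collapsed.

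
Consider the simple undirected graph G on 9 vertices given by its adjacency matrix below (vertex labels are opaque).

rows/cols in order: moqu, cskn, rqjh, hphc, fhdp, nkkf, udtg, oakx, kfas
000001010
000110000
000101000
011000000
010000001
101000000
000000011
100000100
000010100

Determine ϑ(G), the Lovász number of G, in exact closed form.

Vertex moqu has 2 neighbors: nkkf, oakx.
deg(hphc) = 2; N(hphc) = {cskn, rqjh}.
deg(cskn) = 2; N(cskn) = {hphc, fhdp}.
Vertex oakx has 2 neighbors: moqu, udtg.
deg(v) = 2 for all v (|V|=9); this is C_{9}, the 9-cycle.
spec(A) ≈ [2.0, 1.532089, 0.347296, -1.0, -1.879385] (distinct, 6 d.p.).
Lovász (edge-transitive): ϑ = −9·(-2*cos(pi/9))/((2)−(-2*cos(pi/9))) = 9*cos(pi/9)/(cos(pi/9) + 1).
ϑ(G) ≈ 4.36008958.
Sandwich: α(G)=4 ≤ ϑ(G)=9*cos(pi/9)/(cos(pi/9) + 1) ≤ χ(Ḡ)=5 (both strict).

9*cos(pi/9)/(cos(pi/9) + 1)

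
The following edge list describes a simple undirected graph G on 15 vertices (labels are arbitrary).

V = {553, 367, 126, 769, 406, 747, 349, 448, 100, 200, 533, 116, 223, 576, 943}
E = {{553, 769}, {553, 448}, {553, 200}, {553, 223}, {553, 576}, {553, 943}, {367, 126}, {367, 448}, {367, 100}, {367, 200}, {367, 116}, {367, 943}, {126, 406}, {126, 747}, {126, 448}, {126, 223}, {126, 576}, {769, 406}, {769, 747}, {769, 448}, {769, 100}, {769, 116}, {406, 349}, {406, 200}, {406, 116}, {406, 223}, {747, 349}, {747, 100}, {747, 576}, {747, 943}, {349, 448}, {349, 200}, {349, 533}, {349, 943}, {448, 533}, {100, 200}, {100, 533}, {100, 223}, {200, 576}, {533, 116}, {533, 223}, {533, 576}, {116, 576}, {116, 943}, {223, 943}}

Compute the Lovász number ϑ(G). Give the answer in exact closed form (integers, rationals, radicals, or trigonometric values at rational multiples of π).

5

deg(126) = 6; N(126) = {367, 406, 747, 448, 223, 576}.
Vertex 448 has 6 neighbors: 553, 367, 126, 769, 349, 533.
N(769) = {553, 406, 747, 448, 100, 116}, |N(769)| = 6.
deg(406) = 6; N(406) = {126, 769, 349, 200, 116, 223}.
Every vertex has degree 6 (N=15); Kneser-type, 2-subsets of [6].
spec(A) ≈ [6.0, 1.0, -3.0] (distinct, 4 d.p.).
λ_max=6, λ_min=-3; ϑ = −15·λ_min/(λ_max−λ_min) = 5.
ϑ(G) ≈ 5.000000.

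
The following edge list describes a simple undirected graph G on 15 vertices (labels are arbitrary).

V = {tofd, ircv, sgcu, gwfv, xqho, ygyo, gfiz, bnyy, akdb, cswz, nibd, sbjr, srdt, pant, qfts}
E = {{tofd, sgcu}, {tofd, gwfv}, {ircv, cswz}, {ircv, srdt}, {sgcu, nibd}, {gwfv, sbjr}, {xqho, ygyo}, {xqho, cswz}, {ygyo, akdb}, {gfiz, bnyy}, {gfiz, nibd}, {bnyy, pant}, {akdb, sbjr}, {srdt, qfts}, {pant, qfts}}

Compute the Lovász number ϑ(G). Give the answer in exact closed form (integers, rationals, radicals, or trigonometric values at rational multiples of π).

Vertex xqho has 2 neighbors: ygyo, cswz.
deg(gwfv) = 2; N(gwfv) = {tofd, sbjr}.
deg(srdt) = 2; N(srdt) = {ircv, qfts}.
deg(bnyy) = 2; N(bnyy) = {gfiz, pant}.
15-vertex 2-regular graph: this is C_{15}, the 15-cycle.
spec(A) ≈ [2.0, 1.82709, 1.33826, 0.61803, -0.20906, -1.0, -1.61803, -1.9563] (distinct, 5 d.p.).
ϑ = −N·λ_min/(λ_max−λ_min) = −15·(-2*cos(pi/15))/(2−(-2*cos(pi/15))) = 15*cos(pi/15)/(cos(pi/15) + 1).
≈ 7.41714825 (to 8 d.p.).
Lovász sandwich 7 ≤ 15*cos(pi/15)/(cos(pi/15) + 1) ≤ 8: both strict.

15*cos(pi/15)/(cos(pi/15) + 1)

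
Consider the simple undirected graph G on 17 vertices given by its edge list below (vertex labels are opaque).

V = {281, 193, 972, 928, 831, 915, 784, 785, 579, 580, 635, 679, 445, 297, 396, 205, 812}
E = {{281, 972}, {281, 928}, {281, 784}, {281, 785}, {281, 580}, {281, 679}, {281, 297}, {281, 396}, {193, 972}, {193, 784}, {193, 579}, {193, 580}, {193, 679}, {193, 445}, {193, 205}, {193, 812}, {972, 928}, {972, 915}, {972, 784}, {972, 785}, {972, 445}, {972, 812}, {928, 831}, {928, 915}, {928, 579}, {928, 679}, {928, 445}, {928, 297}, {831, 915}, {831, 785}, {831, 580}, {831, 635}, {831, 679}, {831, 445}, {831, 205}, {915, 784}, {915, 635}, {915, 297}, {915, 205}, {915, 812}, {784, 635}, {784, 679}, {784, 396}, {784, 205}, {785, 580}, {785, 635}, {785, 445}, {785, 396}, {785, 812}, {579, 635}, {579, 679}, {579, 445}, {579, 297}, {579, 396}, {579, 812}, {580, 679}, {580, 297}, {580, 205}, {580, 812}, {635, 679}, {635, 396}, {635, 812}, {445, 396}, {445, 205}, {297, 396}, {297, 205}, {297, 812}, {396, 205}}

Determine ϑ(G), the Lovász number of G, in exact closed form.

sqrt(17)

N(831) = {928, 915, 785, 580, 635, 679, 445, 205}, |N(831)| = 8.
Vertex 928 has 8 neighbors: 281, 972, 831, 915, 579, 679, 445, 297.
deg(281) = 8; N(281) = {972, 928, 784, 785, 580, 679, 297, 396}.
deg(972) = 8; N(972) = {281, 193, 928, 915, 784, 785, 445, 812}.
G on 17 vertices is 8-regular; strongly regular (17,8,3,4).
The 3 distinct eigenvalues: [8.0, 1.5616, -2.5616].
ϑ = −N·λ_min/(λ_max−λ_min) = −17·(-sqrt(17)/2 - 1/2)/(8−(-sqrt(17)/2 - 1/2)) = sqrt(17).
= 4.12310563… (decimal).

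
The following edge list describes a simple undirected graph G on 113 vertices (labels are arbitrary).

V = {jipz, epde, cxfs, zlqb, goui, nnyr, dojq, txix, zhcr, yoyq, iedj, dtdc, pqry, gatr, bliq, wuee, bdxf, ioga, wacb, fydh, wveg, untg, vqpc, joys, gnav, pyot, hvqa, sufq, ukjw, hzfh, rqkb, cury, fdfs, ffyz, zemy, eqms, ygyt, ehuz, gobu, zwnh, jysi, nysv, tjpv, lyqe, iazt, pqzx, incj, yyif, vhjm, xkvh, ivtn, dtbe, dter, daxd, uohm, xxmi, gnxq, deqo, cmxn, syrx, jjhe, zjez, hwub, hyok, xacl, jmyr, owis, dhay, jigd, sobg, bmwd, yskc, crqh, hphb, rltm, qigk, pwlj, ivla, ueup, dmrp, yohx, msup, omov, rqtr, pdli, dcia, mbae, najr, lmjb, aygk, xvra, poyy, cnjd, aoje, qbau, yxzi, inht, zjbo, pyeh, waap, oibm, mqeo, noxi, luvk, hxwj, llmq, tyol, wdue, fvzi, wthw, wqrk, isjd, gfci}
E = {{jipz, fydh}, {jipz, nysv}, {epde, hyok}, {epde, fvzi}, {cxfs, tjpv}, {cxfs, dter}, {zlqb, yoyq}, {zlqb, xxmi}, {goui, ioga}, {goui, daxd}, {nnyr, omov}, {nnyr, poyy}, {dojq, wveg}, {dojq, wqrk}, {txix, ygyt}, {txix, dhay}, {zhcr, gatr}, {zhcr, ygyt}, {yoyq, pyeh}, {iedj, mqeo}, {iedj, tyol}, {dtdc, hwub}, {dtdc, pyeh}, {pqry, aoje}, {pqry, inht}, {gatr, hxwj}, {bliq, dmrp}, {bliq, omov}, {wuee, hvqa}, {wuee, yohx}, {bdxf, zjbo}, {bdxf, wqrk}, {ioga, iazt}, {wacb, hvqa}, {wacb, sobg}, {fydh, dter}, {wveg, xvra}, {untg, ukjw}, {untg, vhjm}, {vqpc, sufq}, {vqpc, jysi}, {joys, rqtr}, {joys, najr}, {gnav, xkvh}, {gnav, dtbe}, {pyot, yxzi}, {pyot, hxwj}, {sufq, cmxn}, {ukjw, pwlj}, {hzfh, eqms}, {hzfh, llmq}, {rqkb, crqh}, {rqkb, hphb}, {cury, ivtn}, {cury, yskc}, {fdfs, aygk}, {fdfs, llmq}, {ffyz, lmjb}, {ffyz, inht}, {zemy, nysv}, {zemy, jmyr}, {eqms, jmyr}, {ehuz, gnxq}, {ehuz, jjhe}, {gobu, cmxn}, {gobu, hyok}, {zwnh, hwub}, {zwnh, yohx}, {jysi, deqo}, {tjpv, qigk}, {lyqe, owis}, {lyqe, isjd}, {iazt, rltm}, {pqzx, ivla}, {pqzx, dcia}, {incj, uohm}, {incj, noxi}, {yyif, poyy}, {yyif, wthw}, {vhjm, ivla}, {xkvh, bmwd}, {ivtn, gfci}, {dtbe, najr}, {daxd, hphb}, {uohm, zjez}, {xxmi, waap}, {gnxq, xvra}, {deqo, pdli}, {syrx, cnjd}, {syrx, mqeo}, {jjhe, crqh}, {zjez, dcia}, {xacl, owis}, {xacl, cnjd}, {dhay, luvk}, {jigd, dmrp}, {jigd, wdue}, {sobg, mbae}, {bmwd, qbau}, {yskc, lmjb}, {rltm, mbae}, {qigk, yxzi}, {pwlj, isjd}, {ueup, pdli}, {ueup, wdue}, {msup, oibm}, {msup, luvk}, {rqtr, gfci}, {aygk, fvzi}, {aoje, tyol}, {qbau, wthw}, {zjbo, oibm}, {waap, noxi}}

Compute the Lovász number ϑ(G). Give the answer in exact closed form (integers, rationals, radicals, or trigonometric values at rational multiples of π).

Vertex daxd has 2 neighbors: goui, hphb.
Vertex bdxf has 2 neighbors: zjbo, wqrk.
Vertex sobg has 2 neighbors: wacb, mbae.
Vertex ffyz has 2 neighbors: lmjb, inht.
G on 113 vertices is 2-regular; the odd cycle C_{113}.
A has 57 distinct eigenvalues ≈ [2.0, 1.997, 1.988, 1.972, 1.951, 1.923, 1.89, 1.85, 1.805, 1.755, 1.699, 1.637, 1.571, 1.5, 1.424, 1.344, 1.259, 1.171, 1.079, 0.984, 0.886, 0.785, 0.681, 0.576, 0.468, 0.359, 0.25, 0.139, 0.028, -0.083, -0.194, -0.305, -0.414, -0.522, -0.629, -0.733, -0.835, -0.935, -1.032, -1.126, -1.216, -1.302, -1.384, -1.462, -1.536, -1.605, -1.669, -1.727, -1.781, -1.829, -1.871, -1.907, -1.938, -1.962, -1.981, -1.993, -1.999].
Lovász: ϑ = −113(-2*cos(pi/113))/(2+-(-1)*2*cos(pi/113)) = 113*cos(pi/113)/(cos(pi/113) + 1).
≈ 56.4891 (to 4 d.p.).
α=56, χ(Ḡ)=57; ϑ=113*cos(pi/113)/(cos(pi/113) + 1) lies between (both strict).

113*cos(pi/113)/(cos(pi/113) + 1)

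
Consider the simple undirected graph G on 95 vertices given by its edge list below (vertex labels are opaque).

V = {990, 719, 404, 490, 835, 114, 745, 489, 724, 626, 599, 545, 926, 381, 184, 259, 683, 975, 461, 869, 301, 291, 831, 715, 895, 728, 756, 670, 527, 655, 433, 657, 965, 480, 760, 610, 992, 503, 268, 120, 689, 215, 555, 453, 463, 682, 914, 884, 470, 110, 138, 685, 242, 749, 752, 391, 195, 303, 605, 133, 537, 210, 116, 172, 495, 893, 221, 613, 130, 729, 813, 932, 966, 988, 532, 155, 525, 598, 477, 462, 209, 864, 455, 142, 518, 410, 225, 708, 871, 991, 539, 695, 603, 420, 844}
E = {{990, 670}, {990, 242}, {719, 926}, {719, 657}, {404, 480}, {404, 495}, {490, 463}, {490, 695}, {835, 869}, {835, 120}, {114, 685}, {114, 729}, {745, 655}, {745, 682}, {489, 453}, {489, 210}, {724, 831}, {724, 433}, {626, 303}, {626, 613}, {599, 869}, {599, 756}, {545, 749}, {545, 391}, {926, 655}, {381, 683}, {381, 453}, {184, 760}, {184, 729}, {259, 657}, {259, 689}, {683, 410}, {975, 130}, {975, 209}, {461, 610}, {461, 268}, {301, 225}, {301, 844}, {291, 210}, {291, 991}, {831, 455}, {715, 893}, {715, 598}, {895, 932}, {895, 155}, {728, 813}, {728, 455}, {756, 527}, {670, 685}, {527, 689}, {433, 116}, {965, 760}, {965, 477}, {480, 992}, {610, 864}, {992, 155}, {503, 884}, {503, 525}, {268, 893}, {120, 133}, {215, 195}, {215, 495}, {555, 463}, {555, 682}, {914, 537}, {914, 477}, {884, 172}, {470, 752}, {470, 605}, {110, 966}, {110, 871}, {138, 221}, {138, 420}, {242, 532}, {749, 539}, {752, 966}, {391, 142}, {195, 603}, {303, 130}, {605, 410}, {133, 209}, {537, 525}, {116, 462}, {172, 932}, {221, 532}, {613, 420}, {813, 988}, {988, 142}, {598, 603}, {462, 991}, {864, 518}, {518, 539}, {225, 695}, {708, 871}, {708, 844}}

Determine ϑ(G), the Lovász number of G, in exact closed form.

N(990) = {670, 242}, |N(990)| = 2.
Vertex 410 has 2 neighbors: 683, 605.
Vertex 988 has 2 neighbors: 813, 142.
Vertex 110 has 2 neighbors: 966, 871.
Regular of degree 2 on 95 vertices: a single 95-cycle (edge-transitive).
A has 48 distinct eigenvalues ≈ [2.0, 1.995627, 1.982528, 1.96076, 1.930418, 1.891634, 1.84458, 1.789459, 1.726513, 1.656018, 1.578281, 1.493643, 1.402474, 1.305172, 1.202162, 1.093896, 0.980847, 0.863509, 0.742394, 0.618034, 0.490971, 0.361761, 0.230969, 0.099168, -0.033068, -0.165159, -0.296527, -0.426599, -0.554806, -0.680586, -0.803391, -0.922682, -1.037939, -1.148657, -1.254353, -1.354563, -1.44885, -1.536802, -1.618034, -1.692191, -1.758948, -1.818013, -1.869129, -1.912072, -1.946653, -1.972723, -1.990166, -1.998907].
λ_max=2, λ_min=-2*cos(pi/95); ϑ = −95·λ_min/(λ_max−λ_min) = 95*cos(pi/95)/(cos(pi/95) + 1).
ϑ(G) ≈ 47.487011311.
Lovász sandwich 47 ≤ 95*cos(pi/95)/(cos(pi/95) + 1) ≤ 48: both strict.

95*cos(pi/95)/(cos(pi/95) + 1)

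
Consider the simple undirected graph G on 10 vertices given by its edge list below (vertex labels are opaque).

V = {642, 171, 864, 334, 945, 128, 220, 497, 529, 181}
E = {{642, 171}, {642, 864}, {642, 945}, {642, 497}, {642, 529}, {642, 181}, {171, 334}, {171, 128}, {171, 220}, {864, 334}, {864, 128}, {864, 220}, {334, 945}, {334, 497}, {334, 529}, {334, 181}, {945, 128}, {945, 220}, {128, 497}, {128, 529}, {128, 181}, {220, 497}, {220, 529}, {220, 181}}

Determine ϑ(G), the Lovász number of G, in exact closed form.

N(529) = {642, 334, 128, 220}, |N(529)| = 4.
N(181) = {642, 334, 128, 220}, |N(181)| = 4.
Vertex 334 has 6 neighbors: 171, 864, 945, 497, 529, 181.
Vertex 171 has 4 neighbors: 642, 334, 128, 220.
Complete 2-partite, parts [6, 4]: perfect, ϑ = α = 6.
= 6.0000000… (decimal).
Sandwich: α(G)=6 ≤ ϑ(G)=6 ≤ χ(Ḡ)=6 (collapsed).

6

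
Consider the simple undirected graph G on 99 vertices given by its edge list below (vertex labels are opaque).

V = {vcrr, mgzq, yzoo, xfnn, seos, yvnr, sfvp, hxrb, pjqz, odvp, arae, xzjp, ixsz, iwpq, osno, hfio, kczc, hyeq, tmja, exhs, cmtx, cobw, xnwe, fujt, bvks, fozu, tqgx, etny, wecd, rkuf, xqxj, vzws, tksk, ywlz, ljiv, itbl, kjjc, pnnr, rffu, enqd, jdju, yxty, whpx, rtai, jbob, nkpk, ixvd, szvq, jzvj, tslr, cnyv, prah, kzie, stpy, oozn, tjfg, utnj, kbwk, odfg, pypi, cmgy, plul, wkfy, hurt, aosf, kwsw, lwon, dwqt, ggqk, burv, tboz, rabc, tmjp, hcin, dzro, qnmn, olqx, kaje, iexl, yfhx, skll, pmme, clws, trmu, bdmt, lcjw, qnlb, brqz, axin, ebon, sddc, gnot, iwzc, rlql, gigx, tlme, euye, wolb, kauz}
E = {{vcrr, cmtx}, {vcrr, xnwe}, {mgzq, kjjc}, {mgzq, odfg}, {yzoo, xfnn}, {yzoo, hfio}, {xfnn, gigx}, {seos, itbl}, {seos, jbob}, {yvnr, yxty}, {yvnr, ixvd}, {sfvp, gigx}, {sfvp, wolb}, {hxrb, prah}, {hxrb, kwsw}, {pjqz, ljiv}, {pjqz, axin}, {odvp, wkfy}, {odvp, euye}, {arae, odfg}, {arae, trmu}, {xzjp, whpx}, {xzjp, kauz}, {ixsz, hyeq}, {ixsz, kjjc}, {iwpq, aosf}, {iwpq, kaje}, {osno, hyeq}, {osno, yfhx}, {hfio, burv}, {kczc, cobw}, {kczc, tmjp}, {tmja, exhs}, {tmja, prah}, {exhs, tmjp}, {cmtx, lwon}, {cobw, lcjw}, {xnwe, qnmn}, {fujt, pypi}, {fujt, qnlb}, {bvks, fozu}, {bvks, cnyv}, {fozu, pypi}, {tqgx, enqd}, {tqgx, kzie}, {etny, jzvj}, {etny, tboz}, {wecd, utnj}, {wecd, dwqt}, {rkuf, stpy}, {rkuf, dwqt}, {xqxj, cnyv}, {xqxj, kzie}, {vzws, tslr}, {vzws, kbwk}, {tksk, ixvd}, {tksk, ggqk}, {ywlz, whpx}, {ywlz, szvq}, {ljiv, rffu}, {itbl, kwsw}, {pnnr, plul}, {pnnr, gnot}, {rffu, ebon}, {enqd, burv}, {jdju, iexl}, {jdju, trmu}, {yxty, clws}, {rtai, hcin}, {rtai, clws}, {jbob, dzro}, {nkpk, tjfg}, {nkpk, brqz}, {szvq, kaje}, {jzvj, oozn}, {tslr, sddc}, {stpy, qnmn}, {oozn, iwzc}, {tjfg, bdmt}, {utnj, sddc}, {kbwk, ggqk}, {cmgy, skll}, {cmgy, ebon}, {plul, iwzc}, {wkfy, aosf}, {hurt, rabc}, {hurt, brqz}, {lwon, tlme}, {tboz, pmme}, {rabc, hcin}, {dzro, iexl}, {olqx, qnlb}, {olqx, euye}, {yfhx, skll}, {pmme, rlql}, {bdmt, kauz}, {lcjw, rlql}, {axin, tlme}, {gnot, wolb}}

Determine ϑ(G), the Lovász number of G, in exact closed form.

deg(axin) = 2; N(axin) = {pjqz, tlme}.
deg(yvnr) = 2; N(yvnr) = {yxty, ixvd}.
deg(kwsw) = 2; N(kwsw) = {hxrb, itbl}.
N(jzvj) = {etny, oozn}, |N(jzvj)| = 2.
G on 99 vertices is 2-regular; the odd cycle C_{99}.
spec(A) ≈ [2.0, 1.996, 1.9839, 1.9639, 1.9359, 1.9001, 1.8567, 1.8059, 1.7477, 1.6825, 1.6105, 1.5321, 1.4475, 1.357, 1.2611, 1.1601, 1.0545, 0.9445, 0.8308, 0.7138, 0.5938, 0.4715, 0.3473, 0.2217, 0.0952, -0.0317, -0.1585, -0.2846, -0.4096, -0.5329, -0.6541, -0.7727, -0.8881, -1.0, -1.1078, -1.2112, -1.3097, -1.4029, -1.4905, -1.5721, -1.6474, -1.716, -1.7777, -1.8322, -1.8794, -1.919, -1.9509, -1.9749, -1.9909, -1.999] (distinct, 4 d.p.).
Lovász (edge-transitive): ϑ = −99·(-2*cos(pi/99))/((2)−(-2*cos(pi/99))) = 99*cos(pi/99)/(cos(pi/99) + 1).
= 49.4875363… (decimal).
α=49, χ(Ḡ)=50; ϑ=99*cos(pi/99)/(cos(pi/99) + 1) lies between (both strict).

99*cos(pi/99)/(cos(pi/99) + 1)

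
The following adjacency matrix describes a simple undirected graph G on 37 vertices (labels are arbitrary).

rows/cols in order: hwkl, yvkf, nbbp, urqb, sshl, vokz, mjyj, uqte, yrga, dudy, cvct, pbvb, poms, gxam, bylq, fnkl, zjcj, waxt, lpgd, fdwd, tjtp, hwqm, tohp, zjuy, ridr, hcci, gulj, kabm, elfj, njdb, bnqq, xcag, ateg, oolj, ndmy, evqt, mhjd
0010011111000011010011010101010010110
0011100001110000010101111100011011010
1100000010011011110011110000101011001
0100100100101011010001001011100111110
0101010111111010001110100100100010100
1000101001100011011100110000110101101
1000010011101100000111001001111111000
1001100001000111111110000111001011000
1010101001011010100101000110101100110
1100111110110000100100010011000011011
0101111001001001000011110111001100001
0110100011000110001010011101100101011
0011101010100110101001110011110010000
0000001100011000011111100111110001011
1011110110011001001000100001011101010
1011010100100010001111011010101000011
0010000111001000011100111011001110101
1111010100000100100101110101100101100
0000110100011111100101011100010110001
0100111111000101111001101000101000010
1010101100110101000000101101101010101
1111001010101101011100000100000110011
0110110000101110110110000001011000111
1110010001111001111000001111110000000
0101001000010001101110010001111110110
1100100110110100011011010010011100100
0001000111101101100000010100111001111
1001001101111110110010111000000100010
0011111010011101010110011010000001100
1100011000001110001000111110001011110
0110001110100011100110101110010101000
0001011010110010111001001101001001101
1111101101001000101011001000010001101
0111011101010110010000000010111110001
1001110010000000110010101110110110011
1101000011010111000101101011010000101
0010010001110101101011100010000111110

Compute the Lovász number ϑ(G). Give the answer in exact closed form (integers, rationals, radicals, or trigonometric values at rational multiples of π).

sqrt(37)

N(zjcj) = {nbbp, uqte, yrga, dudy, poms, waxt, lpgd, fdwd, tohp, zjuy, ridr, gulj, kabm, bnqq, xcag, ateg, ndmy, mhjd}, |N(zjcj)| = 18.
N(fdwd) = {yvkf, sshl, vokz, mjyj, uqte, yrga, dudy, gxam, fnkl, zjcj, waxt, lpgd, hwqm, tohp, ridr, elfj, bnqq, evqt}, |N(fdwd)| = 18.
Vertex waxt has 18 neighbors: hwkl, yvkf, nbbp, urqb, vokz, uqte, gxam, zjcj, fdwd, hwqm, tohp, zjuy, hcci, kabm, elfj, xcag, oolj, ndmy.
N(ndmy) = {hwkl, urqb, sshl, vokz, yrga, zjcj, waxt, tjtp, tohp, ridr, hcci, gulj, elfj, njdb, xcag, ateg, evqt, mhjd}, |N(ndmy)| = 18.
Regular of degree 18 on 37 vertices: SR(37,18,8,9) — a Paley graph.
A has 3 distinct eigenvalues ≈ [18.0, 2.54138, -3.54138].
Lovász: ϑ = −37(-sqrt(37)/2 - 1/2)/(18+-(-sqrt(37)/2 - 1/2)) = sqrt(37).
ϑ(G) ≈ 6.082762530.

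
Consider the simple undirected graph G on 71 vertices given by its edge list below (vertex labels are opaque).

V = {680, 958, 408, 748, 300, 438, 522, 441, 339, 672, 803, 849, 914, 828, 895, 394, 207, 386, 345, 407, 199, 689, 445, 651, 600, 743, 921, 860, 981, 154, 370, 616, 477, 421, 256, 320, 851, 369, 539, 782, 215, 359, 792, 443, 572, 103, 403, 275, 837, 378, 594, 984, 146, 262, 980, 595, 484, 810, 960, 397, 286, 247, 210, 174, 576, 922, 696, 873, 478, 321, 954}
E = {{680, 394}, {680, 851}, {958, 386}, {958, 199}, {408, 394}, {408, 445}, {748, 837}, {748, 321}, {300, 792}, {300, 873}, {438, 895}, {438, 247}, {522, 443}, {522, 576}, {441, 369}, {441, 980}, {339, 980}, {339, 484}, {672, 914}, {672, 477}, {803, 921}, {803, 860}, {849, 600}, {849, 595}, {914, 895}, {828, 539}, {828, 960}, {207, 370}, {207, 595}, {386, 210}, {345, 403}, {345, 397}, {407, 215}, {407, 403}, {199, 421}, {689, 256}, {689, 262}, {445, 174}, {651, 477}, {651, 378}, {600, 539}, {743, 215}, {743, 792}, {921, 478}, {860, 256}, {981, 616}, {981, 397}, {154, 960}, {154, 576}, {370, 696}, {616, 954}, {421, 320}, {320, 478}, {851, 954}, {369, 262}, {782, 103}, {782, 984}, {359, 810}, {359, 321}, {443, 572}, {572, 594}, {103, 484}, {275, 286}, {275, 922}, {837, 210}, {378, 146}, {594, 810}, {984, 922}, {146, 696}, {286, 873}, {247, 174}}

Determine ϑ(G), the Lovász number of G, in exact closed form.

deg(256) = 2; N(256) = {689, 860}.
N(438) = {895, 247}, |N(438)| = 2.
Vertex 359 has 2 neighbors: 810, 321.
deg(539) = 2; N(539) = {828, 600}.
71-vertex 2-regular graph: this is C_{71}, the 71-cycle.
The 36 distinct eigenvalues: [2.0, 1.99217, 1.96876, 1.92993, 1.876, 1.80739, 1.72463, 1.62837, 1.51937, 1.39848, 1.26665, 1.1249, 0.97435, 0.81617, 0.6516, 0.48194, 0.3085, 0.13265, -0.04424, -0.22079, -0.3956, -0.56732, -0.7346, -0.89613, -1.05065, -1.19694, -1.33387, -1.46036, -1.57542, -1.67814, -1.76774, -1.8435, -1.90483, -1.95125, -1.98241, -1.99804].
−71·(-2*cos(pi/71)) / ((2)−(-2*cos(pi/71))) = 71*cos(pi/71)/(cos(pi/71) + 1) = ϑ(G).
Numerically 35.482618.
Check 35 ≤ 71*cos(pi/71)/(cos(pi/71) + 1) ≤ 36: both strict.

71*cos(pi/71)/(cos(pi/71) + 1)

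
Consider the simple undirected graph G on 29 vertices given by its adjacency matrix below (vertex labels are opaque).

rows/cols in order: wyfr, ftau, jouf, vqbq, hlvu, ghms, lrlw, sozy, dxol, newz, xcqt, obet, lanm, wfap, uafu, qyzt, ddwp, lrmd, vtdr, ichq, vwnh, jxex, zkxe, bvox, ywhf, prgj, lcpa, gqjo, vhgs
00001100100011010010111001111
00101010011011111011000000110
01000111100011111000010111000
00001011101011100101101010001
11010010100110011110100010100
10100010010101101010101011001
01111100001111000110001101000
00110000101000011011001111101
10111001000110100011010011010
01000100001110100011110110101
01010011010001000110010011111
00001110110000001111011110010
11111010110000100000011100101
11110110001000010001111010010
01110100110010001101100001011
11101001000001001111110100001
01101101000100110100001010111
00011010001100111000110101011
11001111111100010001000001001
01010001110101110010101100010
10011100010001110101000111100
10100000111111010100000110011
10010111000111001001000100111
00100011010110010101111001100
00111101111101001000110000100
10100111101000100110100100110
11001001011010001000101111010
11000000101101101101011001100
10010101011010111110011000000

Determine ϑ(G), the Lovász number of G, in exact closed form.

Vertex ftau has 14 neighbors: jouf, hlvu, lrlw, newz, xcqt, lanm, wfap, uafu, qyzt, ddwp, vtdr, ichq, lcpa, gqjo.
deg(vqbq) = 14; N(vqbq) = {hlvu, lrlw, sozy, dxol, xcqt, lanm, wfap, uafu, lrmd, ichq, vwnh, zkxe, ywhf, vhgs}.
deg(vhgs) = 14; N(vhgs) = {wyfr, vqbq, ghms, sozy, newz, xcqt, lanm, uafu, qyzt, ddwp, lrmd, vtdr, jxex, zkxe}.
Vertex zkxe has 14 neighbors: wyfr, vqbq, ghms, lrlw, sozy, obet, lanm, wfap, ddwp, ichq, bvox, lcpa, gqjo, vhgs.
deg(v) = 14 for all v (|V|=29); Paley(29): SR with (k,λ,μ)=(14,6,7).
spec(A) ≈ [14.0, 2.1926, -3.1926] (distinct, 4 d.p.).
Lovász (edge-transitive): ϑ = −29·(-sqrt(29)/2 - 1/2)/((14)−(-sqrt(29)/2 - 1/2)) = sqrt(29).
Numerically 5.385165.

sqrt(29)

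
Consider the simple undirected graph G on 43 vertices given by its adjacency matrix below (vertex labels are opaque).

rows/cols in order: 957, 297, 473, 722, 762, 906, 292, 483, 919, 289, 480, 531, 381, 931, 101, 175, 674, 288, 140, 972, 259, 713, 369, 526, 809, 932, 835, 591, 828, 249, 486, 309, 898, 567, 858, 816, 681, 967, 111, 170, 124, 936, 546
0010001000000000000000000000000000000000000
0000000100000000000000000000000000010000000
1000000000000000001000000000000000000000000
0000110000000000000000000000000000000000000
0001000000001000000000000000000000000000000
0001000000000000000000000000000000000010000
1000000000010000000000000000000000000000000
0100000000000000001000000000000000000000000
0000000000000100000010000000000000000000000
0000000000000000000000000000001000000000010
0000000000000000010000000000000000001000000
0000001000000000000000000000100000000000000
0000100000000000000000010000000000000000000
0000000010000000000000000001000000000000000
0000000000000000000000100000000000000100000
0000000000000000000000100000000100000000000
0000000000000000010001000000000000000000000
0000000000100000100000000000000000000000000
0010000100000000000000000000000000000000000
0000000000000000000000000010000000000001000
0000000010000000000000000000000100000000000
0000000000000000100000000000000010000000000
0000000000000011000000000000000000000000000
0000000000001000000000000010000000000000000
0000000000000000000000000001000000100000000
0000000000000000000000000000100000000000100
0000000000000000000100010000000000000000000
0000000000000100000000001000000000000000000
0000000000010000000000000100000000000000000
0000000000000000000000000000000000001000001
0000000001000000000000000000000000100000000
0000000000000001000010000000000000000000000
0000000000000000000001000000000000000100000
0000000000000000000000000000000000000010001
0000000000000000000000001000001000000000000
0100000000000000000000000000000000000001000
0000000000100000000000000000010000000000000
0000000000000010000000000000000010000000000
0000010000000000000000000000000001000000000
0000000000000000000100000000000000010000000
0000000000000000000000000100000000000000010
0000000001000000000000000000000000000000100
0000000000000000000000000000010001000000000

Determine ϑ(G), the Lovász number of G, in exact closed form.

Vertex 931 has 2 neighbors: 919, 591.
deg(175) = 2; N(175) = {369, 309}.
N(828) = {531, 932}, |N(828)| = 2.
N(906) = {722, 111}, |N(906)| = 2.
Every vertex has degree 2 (N=43); connected 2-regular on 43 ⇒ C_{43}.
spec(A) ≈ [2.0, 1.97869, 1.9152, 1.8109, 1.668, 1.48954, 1.27935, 1.04188, 0.78221, 0.50587, 0.21874, -0.07304, -0.36327, -0.64576, -0.91448, -1.16372, -1.38815, -1.58299, -1.7441, -1.86803, -1.95215, -1.99466] (distinct, 5 d.p.).
−43·(-2*cos(pi/43)) / ((2)−(-2*cos(pi/43))) = 43*cos(pi/43)/(cos(pi/43) + 1) = ϑ(G).
= 21.47128… (decimal).
α=21, χ(Ḡ)=22; ϑ=43*cos(pi/43)/(cos(pi/43) + 1) lies between (both strict).

43*cos(pi/43)/(cos(pi/43) + 1)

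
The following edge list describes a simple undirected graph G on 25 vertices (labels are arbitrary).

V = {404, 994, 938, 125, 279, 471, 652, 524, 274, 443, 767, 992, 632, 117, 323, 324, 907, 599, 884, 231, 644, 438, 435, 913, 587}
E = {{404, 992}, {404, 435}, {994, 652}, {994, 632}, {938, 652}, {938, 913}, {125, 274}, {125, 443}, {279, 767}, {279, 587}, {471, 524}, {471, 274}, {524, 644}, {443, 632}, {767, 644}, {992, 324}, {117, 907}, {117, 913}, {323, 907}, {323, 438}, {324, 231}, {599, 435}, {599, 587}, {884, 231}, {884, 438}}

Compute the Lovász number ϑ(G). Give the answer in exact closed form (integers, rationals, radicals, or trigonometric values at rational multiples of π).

25*cos(pi/25)/(cos(pi/25) + 1)

deg(443) = 2; N(443) = {125, 632}.
Vertex 907 has 2 neighbors: 117, 323.
deg(994) = 2; N(994) = {652, 632}.
Vertex 324 has 2 neighbors: 992, 231.
Every vertex has degree 2 (N=25); a single 25-cycle (edge-transitive).
A has 13 distinct eigenvalues ≈ [2.0, 1.93717, 1.75261, 1.45794, 1.07165, 0.61803, 0.12558, -0.37476, -0.85156, -1.27485, -1.61803, -1.85955, -1.98423].
Lovász: ϑ = −25(-2*cos(pi/25))/(2+-(-1)*2*cos(pi/25)) = 25*cos(pi/25)/(cos(pi/25) + 1).
≈ 12.45052 (to 5 d.p.).
Lovász sandwich 12 ≤ 25*cos(pi/25)/(cos(pi/25) + 1) ≤ 13: both strict.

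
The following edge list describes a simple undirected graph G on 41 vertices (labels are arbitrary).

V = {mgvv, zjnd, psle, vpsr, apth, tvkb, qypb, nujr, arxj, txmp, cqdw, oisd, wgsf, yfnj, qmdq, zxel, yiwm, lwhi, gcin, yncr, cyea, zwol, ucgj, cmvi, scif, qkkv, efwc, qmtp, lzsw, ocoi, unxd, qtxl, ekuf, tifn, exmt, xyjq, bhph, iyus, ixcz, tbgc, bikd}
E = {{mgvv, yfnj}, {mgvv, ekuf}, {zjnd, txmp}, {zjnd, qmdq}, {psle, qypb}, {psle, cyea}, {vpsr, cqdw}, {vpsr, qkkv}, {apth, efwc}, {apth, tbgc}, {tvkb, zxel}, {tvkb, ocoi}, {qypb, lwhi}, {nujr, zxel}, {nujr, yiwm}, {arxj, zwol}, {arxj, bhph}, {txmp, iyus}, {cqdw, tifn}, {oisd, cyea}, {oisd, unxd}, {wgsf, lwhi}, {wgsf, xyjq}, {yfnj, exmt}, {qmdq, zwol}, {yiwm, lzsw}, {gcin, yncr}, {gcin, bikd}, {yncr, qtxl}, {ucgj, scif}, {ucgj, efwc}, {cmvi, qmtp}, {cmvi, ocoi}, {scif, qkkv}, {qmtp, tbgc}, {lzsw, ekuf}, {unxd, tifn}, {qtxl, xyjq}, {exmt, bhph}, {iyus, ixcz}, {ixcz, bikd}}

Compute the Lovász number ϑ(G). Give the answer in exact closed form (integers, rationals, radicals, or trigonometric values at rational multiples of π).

Vertex lzsw has 2 neighbors: yiwm, ekuf.
N(tvkb) = {zxel, ocoi}, |N(tvkb)| = 2.
deg(zxel) = 2; N(zxel) = {tvkb, nujr}.
Vertex iyus has 2 neighbors: txmp, ixcz.
G on 41 vertices is 2-regular; a single 41-cycle (edge-transitive).
Distinct eigenvalues (to 6 d.p.): [2.0, 1.976561, 1.906793, 1.792331, 1.635859, 1.441043, 1.212451, 0.95544, 0.676034, 0.380782, 0.076605, -0.229367, -0.529963, -0.818137, -1.087135, -1.330651, -1.542978, -1.719139, -1.855005, -1.947391, -1.994132].
λ_max=2, λ_min=-2*cos(pi/41); ϑ = −41·λ_min/(λ_max−λ_min) = 41*cos(pi/41)/(cos(pi/41) + 1).
ϑ(G) ≈ 20.4699.
20 ≤ 41*cos(pi/41)/(cos(pi/41) + 1) ≤ 21: both strict.

41*cos(pi/41)/(cos(pi/41) + 1)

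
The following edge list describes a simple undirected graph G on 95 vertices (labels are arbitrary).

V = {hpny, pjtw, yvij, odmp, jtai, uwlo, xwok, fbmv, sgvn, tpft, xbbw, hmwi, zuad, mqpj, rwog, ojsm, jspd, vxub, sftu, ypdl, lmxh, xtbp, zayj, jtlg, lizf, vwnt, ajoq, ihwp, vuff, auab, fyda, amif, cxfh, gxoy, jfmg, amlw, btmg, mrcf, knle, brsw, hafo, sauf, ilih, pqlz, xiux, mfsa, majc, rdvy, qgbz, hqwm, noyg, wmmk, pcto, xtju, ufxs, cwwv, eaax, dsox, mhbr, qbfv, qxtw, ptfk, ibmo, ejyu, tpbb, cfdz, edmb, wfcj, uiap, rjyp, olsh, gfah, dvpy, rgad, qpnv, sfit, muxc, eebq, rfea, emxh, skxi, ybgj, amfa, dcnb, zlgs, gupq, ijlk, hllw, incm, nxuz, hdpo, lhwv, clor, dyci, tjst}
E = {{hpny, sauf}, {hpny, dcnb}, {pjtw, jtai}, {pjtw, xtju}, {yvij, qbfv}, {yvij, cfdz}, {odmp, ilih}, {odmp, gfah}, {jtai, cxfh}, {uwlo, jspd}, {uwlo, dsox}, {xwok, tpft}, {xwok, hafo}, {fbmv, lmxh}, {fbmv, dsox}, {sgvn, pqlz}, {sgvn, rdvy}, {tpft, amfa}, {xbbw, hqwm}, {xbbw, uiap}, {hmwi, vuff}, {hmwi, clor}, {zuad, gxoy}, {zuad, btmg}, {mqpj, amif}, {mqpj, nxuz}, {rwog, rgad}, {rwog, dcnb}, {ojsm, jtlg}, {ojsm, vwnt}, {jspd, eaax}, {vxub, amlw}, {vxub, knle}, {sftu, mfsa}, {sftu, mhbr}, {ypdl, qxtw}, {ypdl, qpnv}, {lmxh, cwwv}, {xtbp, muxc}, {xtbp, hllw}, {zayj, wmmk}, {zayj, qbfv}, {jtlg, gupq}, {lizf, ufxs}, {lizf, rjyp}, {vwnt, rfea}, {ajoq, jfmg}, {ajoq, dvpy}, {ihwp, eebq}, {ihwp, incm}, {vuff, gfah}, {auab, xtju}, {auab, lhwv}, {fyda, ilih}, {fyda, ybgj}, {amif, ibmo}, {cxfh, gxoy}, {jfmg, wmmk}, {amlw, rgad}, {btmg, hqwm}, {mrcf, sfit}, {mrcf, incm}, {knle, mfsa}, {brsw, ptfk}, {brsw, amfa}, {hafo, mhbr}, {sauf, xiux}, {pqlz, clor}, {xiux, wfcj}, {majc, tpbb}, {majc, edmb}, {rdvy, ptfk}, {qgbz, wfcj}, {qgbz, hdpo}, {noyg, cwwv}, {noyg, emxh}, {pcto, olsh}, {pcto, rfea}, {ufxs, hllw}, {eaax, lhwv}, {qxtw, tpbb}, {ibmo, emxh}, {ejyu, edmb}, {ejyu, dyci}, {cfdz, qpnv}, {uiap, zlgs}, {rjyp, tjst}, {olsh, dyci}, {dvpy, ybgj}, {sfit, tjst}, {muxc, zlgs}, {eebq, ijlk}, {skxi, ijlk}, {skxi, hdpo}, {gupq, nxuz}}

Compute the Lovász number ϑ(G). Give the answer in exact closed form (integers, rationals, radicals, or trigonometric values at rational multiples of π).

N(gxoy) = {zuad, cxfh}, |N(gxoy)| = 2.
deg(cxfh) = 2; N(cxfh) = {jtai, gxoy}.
N(hqwm) = {xbbw, btmg}, |N(hqwm)| = 2.
N(hdpo) = {qgbz, skxi}, |N(hdpo)| = 2.
Regular of degree 2 on 95 vertices: this is C_{95}, the 95-cycle.
A has 48 distinct eigenvalues ≈ [2.0, 1.99563, 1.98253, 1.96076, 1.93042, 1.89163, 1.84458, 1.78946, 1.72651, 1.65602, 1.57828, 1.49364, 1.40247, 1.30517, 1.20216, 1.0939, 0.98085, 0.86351, 0.74239, 0.61803, 0.49097, 0.36176, 0.23097, 0.09917, -0.03307, -0.16516, -0.29653, -0.4266, -0.55481, -0.68059, -0.80339, -0.92268, -1.03794, -1.14866, -1.25435, -1.35456, -1.44885, -1.5368, -1.61803, -1.69219, -1.75895, -1.81801, -1.86913, -1.91207, -1.94665, -1.97272, -1.99017, -1.99891].
Lovász: ϑ = −95(-2*cos(pi/95))/(2+-(-1)*2*cos(pi/95)) = 95*cos(pi/95)/(cos(pi/95) + 1).
= 47.48701131… (decimal).
Check 47 ≤ 95*cos(pi/95)/(cos(pi/95) + 1) ≤ 48: both strict.

95*cos(pi/95)/(cos(pi/95) + 1)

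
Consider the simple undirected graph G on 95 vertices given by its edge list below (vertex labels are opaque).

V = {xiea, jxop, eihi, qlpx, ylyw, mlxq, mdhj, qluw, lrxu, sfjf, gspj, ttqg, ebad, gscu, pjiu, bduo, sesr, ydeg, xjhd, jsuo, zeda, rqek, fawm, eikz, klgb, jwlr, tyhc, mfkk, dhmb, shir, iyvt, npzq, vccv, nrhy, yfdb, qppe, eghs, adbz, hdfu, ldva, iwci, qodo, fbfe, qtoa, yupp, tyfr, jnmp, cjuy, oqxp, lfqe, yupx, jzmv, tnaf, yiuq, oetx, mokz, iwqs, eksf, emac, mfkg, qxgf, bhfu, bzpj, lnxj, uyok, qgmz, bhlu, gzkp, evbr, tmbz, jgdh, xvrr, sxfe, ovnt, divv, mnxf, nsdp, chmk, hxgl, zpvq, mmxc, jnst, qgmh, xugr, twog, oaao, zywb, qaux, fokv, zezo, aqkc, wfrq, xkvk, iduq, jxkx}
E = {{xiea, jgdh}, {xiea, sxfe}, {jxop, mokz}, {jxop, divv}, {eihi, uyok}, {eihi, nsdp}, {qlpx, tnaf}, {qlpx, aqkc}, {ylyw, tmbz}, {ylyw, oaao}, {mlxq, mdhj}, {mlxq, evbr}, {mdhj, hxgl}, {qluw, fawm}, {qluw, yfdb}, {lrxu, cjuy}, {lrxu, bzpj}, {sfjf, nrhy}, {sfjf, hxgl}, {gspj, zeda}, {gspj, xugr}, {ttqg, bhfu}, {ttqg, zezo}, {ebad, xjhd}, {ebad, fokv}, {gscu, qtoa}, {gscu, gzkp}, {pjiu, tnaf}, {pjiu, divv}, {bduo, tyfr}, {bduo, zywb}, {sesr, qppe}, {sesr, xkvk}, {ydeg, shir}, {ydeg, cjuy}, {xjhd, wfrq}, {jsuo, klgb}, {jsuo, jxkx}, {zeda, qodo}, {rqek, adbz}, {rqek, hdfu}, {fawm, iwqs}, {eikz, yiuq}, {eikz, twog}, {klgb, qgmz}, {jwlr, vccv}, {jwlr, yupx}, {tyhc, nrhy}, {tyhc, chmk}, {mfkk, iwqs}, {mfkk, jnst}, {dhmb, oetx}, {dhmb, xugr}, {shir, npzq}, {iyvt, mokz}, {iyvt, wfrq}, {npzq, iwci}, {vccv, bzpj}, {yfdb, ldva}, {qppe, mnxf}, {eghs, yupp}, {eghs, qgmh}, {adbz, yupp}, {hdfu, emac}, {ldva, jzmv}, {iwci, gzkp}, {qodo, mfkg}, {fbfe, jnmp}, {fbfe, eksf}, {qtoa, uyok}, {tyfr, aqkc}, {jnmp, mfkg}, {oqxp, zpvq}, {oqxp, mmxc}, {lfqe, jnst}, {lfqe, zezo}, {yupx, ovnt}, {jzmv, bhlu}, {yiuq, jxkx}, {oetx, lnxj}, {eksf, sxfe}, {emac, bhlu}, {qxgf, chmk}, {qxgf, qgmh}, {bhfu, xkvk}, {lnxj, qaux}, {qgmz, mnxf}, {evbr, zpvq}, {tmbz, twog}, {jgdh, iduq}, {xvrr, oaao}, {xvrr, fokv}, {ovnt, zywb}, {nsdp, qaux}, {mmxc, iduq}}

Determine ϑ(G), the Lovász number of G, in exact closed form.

Vertex oqxp has 2 neighbors: zpvq, mmxc.
N(mfkg) = {qodo, jnmp}, |N(mfkg)| = 2.
Vertex jnmp has 2 neighbors: fbfe, mfkg.
deg(bduo) = 2; N(bduo) = {tyfr, zywb}.
deg(v) = 2 for all v (|V|=95); a single 95-cycle (edge-transitive).
spec(A) ≈ [2.0, 1.9956, 1.9825, 1.9608, 1.9304, 1.8916, 1.8446, 1.7895, 1.7265, 1.656, 1.5783, 1.4936, 1.4025, 1.3052, 1.2022, 1.0939, 0.9808, 0.8635, 0.7424, 0.618, 0.491, 0.3618, 0.231, 0.0992, -0.0331, -0.1652, -0.2965, -0.4266, -0.5548, -0.6806, -0.8034, -0.9227, -1.0379, -1.1487, -1.2544, -1.3546, -1.4489, -1.5368, -1.618, -1.6922, -1.7589, -1.818, -1.8691, -1.9121, -1.9467, -1.9727, -1.9902, -1.9989] (distinct, 4 d.p.).
−95·(-2*cos(pi/95)) / ((2)−(-2*cos(pi/95))) = 95*cos(pi/95)/(cos(pi/95) + 1) = ϑ(G).
= 47.487011311… (decimal).
Lovász sandwich 47 ≤ 95*cos(pi/95)/(cos(pi/95) + 1) ≤ 48: both strict.

95*cos(pi/95)/(cos(pi/95) + 1)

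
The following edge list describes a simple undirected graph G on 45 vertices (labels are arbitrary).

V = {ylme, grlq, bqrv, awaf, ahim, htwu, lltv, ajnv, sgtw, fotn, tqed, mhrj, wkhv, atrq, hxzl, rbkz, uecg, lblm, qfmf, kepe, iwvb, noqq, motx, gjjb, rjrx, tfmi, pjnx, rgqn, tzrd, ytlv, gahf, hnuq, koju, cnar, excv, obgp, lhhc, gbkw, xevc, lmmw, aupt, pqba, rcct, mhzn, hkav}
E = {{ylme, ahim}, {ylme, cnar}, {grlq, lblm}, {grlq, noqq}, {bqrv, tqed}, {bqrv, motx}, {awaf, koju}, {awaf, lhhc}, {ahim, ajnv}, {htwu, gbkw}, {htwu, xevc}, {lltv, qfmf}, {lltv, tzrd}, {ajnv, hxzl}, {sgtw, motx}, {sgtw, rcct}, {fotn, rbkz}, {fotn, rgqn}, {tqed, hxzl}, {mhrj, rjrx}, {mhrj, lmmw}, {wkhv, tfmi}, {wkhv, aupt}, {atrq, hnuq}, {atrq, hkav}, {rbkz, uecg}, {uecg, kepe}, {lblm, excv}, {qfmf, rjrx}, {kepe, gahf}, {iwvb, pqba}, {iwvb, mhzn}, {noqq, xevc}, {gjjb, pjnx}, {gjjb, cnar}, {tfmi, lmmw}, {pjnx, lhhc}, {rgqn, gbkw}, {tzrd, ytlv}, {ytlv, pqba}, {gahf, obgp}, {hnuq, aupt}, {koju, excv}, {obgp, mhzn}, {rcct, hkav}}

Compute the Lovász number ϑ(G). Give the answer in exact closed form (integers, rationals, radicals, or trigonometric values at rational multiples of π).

N(xevc) = {htwu, noqq}, |N(xevc)| = 2.
deg(motx) = 2; N(motx) = {bqrv, sgtw}.
deg(lmmw) = 2; N(lmmw) = {mhrj, tfmi}.
N(aupt) = {wkhv, hnuq}, |N(aupt)| = 2.
45-vertex 2-regular graph: connected 2-regular on 45 ⇒ C_{45}.
A has 23 distinct eigenvalues ≈ [2.0, 1.981, 1.923, 1.827, 1.696, 1.532, 1.338, 1.118, 0.877, 0.618, 0.347, 0.07, -0.209, -0.484, -0.749, -1.0, -1.231, -1.439, -1.618, -1.766, -1.879, -1.956, -1.995].
−45·(-2*cos(pi/45)) / ((2)−(-2*cos(pi/45))) = 45*cos(pi/45)/(cos(pi/45) + 1) = ϑ(G).
= 22.47256215… (decimal).
Lovász sandwich 22 ≤ 45*cos(pi/45)/(cos(pi/45) + 1) ≤ 23: both strict.

45*cos(pi/45)/(cos(pi/45) + 1)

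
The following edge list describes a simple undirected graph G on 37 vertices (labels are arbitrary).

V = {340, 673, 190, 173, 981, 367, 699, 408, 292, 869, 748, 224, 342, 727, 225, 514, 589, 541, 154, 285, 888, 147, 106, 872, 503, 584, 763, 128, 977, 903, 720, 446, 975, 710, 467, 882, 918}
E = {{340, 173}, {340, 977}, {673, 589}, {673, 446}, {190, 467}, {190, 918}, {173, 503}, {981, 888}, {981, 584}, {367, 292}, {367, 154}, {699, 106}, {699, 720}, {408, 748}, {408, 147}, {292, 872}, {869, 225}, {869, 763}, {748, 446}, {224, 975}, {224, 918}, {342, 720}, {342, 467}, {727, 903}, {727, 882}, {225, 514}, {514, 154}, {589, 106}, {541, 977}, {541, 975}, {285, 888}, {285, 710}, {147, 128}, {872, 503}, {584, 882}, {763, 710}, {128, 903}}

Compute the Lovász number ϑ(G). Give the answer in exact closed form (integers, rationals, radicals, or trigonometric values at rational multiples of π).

37*cos(pi/37)/(cos(pi/37) + 1)

deg(503) = 2; N(503) = {173, 872}.
N(710) = {285, 763}, |N(710)| = 2.
N(340) = {173, 977}, |N(340)| = 2.
Vertex 367 has 2 neighbors: 292, 154.
Regular of degree 2 on 37 vertices: this is C_{37}, the 37-cycle.
spec(A) ≈ [2.0, 1.971232, 1.885755, 1.746028, 1.556072, 1.321349, 1.048615, 0.745713, 0.421359, 0.084882, -0.254036, -0.585646, -0.900407, -1.189266, -1.443912, -1.657019, -1.822457, -1.935466, -1.992795] (distinct, 6 d.p.).
With N=37: ϑ(G) = 37·(-(-1)*2*cos(pi/37))/(2−(-2*cos(pi/37))) = 37*cos(pi/37)/(cos(pi/37) + 1).
= 18.466617… (decimal).
Check 18 ≤ 37*cos(pi/37)/(cos(pi/37) + 1) ≤ 19: both strict.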